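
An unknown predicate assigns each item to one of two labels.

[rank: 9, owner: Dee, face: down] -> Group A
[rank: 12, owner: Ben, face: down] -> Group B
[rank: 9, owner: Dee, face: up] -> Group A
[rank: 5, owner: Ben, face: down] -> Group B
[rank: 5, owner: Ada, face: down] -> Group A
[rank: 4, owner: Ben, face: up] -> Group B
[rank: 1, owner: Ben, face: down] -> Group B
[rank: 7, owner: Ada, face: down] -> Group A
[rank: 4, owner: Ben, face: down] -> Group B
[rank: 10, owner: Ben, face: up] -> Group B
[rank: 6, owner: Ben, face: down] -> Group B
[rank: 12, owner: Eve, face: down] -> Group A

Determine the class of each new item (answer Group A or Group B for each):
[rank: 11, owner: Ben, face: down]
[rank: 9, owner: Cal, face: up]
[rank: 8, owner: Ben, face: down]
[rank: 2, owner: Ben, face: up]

Group B, Group A, Group B, Group B

The distinguishing property — owner is not Ben — holds for all the 'Group A' cases and none of the 'Group B' cases.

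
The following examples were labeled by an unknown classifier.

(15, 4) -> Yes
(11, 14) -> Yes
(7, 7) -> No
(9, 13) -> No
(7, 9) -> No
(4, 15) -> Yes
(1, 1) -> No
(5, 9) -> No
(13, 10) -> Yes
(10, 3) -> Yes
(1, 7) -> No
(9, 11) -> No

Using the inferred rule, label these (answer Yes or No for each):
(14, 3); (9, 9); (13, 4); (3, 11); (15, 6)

Yes, No, Yes, No, Yes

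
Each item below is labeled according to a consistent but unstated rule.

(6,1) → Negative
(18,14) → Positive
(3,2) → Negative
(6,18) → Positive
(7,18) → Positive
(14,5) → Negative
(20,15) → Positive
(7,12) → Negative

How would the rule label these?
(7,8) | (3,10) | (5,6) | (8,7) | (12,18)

Negative, Negative, Negative, Negative, Positive

The classifier is using: sum ≥ 24.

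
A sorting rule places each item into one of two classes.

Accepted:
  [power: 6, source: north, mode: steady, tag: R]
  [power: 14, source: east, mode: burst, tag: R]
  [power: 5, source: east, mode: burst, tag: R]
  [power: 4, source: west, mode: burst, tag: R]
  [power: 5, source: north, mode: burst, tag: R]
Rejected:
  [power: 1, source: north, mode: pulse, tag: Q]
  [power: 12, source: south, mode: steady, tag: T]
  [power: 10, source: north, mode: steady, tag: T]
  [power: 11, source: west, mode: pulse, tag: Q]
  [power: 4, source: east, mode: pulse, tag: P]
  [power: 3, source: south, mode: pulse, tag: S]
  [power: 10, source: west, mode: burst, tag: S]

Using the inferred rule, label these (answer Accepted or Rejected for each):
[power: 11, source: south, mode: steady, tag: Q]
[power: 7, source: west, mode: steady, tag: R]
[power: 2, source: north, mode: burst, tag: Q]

The distinguishing property — tag is R — holds for all the 'Accepted' cases and none of the 'Rejected' cases.

Rejected, Accepted, Rejected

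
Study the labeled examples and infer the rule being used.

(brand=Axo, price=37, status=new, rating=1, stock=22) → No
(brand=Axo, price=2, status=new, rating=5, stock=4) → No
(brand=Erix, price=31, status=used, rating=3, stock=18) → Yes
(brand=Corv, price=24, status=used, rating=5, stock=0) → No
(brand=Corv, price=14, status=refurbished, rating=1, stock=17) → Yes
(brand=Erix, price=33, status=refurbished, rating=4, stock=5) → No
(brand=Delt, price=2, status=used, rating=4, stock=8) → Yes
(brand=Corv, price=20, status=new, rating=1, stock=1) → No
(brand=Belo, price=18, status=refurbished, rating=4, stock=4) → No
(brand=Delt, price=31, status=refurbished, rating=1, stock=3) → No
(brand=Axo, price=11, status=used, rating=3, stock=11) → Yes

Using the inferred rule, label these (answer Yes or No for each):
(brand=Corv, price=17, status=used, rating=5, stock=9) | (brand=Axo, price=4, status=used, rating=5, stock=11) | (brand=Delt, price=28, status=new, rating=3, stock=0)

Rule: price ≤ 31 AND stock ≥ 5. This holds for each 'Yes' example and fails for each 'No' one.
(brand=Corv, price=17, status=used, rating=5, stock=9) → price = 17, stock = 9 → Yes. (brand=Axo, price=4, status=used, rating=5, stock=11) → price = 4, stock = 11 → Yes. (brand=Delt, price=28, status=new, rating=3, stock=0) → price = 28, stock = 0 → No.

Yes, Yes, No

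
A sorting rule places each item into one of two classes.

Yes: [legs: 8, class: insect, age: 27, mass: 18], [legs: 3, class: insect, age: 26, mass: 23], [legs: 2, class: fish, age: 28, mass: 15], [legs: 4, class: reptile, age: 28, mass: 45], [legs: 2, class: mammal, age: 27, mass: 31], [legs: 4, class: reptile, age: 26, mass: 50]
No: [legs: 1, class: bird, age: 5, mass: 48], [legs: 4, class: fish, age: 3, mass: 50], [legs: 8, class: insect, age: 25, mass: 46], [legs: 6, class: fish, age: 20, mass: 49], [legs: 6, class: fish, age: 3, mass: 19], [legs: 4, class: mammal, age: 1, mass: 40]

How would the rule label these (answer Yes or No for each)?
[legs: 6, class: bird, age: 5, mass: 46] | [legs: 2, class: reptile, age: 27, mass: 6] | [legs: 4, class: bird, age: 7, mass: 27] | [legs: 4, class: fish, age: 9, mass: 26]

Every 'Yes' example satisfies: age ≥ 26. None of the 'No' examples do.
[legs: 6, class: bird, age: 5, mass: 46]: age = 5, lacks this property → No.
[legs: 2, class: reptile, age: 27, mass: 6]: age = 27, has this property → Yes.
[legs: 4, class: bird, age: 7, mass: 27]: age = 7, lacks this property → No.
[legs: 4, class: fish, age: 9, mass: 26]: age = 9, lacks this property → No.

No, Yes, No, No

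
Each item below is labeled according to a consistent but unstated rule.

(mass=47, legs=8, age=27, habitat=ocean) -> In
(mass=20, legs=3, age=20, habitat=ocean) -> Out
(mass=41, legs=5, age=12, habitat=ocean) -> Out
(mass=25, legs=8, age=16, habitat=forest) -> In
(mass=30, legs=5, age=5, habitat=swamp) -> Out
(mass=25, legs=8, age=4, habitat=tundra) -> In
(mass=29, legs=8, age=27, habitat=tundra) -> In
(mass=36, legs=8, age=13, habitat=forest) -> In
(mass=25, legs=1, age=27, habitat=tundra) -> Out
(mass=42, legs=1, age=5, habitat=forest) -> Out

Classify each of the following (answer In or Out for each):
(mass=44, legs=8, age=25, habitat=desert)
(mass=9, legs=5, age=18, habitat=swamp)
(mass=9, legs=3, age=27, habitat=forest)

The distinguishing property — legs = 8 — holds for all the 'In' cases and none of the 'Out' cases.
(mass=44, legs=8, age=25, habitat=desert) — legs = 8, hence In.
(mass=9, legs=5, age=18, habitat=swamp) — legs = 5, hence Out.
(mass=9, legs=3, age=27, habitat=forest) — legs = 3, hence Out.

In, Out, Out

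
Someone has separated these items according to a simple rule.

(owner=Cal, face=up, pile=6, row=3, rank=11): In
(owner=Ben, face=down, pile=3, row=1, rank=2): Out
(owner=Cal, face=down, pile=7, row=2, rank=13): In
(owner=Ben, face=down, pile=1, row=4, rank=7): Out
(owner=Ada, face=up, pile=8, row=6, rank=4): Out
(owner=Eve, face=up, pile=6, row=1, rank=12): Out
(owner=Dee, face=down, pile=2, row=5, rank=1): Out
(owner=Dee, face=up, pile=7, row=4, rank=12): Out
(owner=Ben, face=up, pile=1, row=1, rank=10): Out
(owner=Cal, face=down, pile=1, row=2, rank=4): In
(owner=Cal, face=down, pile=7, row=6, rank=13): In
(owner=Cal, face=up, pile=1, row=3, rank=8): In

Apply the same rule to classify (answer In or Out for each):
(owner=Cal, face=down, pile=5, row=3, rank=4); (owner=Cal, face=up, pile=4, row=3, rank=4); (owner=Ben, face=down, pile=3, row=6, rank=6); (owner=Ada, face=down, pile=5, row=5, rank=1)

In, In, Out, Out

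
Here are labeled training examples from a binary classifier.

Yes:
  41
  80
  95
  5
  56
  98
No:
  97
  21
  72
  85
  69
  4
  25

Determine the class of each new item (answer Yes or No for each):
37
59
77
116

No, Yes, Yes, Yes

All 'Yes' examples share one property — ≡ 2 (mod 3) — and every 'No' example lacks it.
37 — 37 mod 3 = 1, hence No. 59 — 59 mod 3 = 2, hence Yes. 77 — 77 mod 3 = 2, hence Yes. 116 — 116 mod 3 = 2, hence Yes.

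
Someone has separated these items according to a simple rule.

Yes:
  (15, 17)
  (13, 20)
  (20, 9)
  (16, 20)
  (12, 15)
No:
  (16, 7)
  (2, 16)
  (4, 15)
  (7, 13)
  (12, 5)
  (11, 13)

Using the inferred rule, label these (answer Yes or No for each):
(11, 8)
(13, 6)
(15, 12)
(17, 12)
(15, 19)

No, No, Yes, Yes, Yes

All 'Yes' examples share one property — sum ≥ 27 — and every 'No' example lacks it.
(11, 8) → 11+8 = 19 → No.
(13, 6) → 13+6 = 19 → No.
(15, 12) → 15+12 = 27 → Yes.
(17, 12) → 17+12 = 29 → Yes.
(15, 19) → 15+19 = 34 → Yes.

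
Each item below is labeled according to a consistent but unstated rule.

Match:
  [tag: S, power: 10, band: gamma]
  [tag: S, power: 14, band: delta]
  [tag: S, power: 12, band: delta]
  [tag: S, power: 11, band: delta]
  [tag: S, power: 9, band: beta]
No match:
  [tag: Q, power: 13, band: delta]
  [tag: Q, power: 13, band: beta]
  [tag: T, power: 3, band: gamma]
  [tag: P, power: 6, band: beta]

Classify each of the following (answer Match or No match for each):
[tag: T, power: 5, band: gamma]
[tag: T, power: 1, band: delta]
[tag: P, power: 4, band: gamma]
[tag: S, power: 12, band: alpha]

No match, No match, No match, Match

The common property of the 'Match' items is: tag is S. No 'No match' item has it.
[tag: T, power: 5, band: gamma] → tag is T → No match.
[tag: T, power: 1, band: delta] → tag is T → No match.
[tag: P, power: 4, band: gamma] → tag is P → No match.
[tag: S, power: 12, band: alpha] → tag is S → Match.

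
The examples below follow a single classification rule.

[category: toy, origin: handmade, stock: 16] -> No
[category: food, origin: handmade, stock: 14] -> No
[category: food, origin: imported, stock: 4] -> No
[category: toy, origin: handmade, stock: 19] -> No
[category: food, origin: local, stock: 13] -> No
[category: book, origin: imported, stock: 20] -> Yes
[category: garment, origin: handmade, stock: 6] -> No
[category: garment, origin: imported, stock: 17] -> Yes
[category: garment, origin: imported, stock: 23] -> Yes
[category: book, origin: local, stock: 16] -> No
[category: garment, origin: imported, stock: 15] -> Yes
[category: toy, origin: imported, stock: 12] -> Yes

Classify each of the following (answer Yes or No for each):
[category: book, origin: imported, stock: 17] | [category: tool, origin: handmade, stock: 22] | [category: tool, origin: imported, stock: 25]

One predicate separates the groups cleanly: origin is imported AND stock ≥ 6.

Yes, No, Yes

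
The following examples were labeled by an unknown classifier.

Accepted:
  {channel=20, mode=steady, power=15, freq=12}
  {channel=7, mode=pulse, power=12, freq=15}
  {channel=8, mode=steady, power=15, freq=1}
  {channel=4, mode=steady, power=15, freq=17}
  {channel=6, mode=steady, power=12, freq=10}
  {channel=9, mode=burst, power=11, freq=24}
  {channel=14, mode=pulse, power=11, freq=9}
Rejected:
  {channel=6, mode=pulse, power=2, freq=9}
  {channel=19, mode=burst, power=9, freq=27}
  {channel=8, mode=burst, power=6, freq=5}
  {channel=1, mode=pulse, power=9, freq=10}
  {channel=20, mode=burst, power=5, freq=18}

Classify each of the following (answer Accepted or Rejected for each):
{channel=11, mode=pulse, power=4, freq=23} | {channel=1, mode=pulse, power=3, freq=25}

'Accepted' ⟺ power ≥ 11.
{channel=11, mode=pulse, power=4, freq=23}: power = 4 — does not satisfy this, so Rejected.
{channel=1, mode=pulse, power=3, freq=25}: power = 3 — does not satisfy this, so Rejected.

Rejected, Rejected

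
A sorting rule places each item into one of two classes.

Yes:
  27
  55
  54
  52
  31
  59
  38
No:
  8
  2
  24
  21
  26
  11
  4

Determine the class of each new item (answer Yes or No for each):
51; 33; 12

Yes, Yes, No

The rule appears to be: at least 27.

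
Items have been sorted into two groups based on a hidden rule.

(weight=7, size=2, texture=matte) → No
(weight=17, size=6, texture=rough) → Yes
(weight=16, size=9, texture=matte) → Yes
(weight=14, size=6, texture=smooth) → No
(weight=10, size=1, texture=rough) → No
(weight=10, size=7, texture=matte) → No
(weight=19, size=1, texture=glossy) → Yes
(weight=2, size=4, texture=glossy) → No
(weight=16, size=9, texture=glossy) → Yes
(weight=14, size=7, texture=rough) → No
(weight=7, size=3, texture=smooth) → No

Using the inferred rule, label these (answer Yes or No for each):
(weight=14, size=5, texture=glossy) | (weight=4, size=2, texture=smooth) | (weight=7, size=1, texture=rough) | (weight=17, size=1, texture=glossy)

The common property of the 'Yes' items is: weight ≥ 16. No 'No' item has it.
(weight=14, size=5, texture=glossy) → weight = 14 → No.
(weight=4, size=2, texture=smooth) → weight = 4 → No.
(weight=7, size=1, texture=rough) → weight = 7 → No.
(weight=17, size=1, texture=glossy) → weight = 17 → Yes.

No, No, No, Yes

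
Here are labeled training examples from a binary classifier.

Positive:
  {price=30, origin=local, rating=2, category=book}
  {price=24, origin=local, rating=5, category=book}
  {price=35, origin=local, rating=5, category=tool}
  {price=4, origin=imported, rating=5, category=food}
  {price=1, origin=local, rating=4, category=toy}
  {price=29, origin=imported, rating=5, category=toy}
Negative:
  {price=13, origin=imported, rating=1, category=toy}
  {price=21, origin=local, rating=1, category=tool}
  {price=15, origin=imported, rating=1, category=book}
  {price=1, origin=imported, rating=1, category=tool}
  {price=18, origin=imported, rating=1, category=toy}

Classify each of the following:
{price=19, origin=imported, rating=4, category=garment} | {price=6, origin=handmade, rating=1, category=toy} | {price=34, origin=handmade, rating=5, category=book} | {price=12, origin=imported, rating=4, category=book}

Every 'Positive' example satisfies: rating ≥ 2. None of the 'Negative' examples do.
{price=19, origin=imported, rating=4, category=garment}: rating = 4 — has this property, so Positive. {price=6, origin=handmade, rating=1, category=toy}: rating = 1 — fails this test, so Negative. {price=34, origin=handmade, rating=5, category=book}: rating = 5 — has this property, so Positive. {price=12, origin=imported, rating=4, category=book}: rating = 4 — has this property, so Positive.

Positive, Negative, Positive, Positive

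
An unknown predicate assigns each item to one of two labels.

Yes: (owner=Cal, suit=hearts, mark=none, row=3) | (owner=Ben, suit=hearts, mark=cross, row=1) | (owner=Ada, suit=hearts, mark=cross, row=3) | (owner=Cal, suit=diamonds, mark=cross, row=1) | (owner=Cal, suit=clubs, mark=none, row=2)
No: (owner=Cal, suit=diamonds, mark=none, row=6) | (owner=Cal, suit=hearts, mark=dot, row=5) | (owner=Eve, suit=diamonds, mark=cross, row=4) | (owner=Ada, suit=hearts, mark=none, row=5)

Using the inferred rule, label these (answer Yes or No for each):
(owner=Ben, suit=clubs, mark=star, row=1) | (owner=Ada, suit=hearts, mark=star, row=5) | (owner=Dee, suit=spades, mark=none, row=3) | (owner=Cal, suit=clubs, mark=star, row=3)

The common property of the 'Yes' items is: row ≤ 3. No 'No' item has it.
(owner=Ben, suit=clubs, mark=star, row=1) — row = 1, hence Yes. (owner=Ada, suit=hearts, mark=star, row=5) — row = 5, hence No. (owner=Dee, suit=spades, mark=none, row=3) — row = 3, hence Yes. (owner=Cal, suit=clubs, mark=star, row=3) — row = 3, hence Yes.

Yes, No, Yes, Yes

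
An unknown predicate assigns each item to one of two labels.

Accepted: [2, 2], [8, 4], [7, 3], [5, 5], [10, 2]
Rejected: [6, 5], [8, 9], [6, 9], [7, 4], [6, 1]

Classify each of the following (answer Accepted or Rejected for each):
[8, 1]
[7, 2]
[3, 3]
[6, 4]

Rejected, Rejected, Accepted, Accepted

Rule: sum is even. This holds for each 'Accepted' example and fails for each 'Rejected' one.
[8, 1] — 8+1 = 9, hence Rejected. [7, 2] — 7+2 = 9, hence Rejected. [3, 3] — 3+3 = 6, hence Accepted. [6, 4] — 6+4 = 10, hence Accepted.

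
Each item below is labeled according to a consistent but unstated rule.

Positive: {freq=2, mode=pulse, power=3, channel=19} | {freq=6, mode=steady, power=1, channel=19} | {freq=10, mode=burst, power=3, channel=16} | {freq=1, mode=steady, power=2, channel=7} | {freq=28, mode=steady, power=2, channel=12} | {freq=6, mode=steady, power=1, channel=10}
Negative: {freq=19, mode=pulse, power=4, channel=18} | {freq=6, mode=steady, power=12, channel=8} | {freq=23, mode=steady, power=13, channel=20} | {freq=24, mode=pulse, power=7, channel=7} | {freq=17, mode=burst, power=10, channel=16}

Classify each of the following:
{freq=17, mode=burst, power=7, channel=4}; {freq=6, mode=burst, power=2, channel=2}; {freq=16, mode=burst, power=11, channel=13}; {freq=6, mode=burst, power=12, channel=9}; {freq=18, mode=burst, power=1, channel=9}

Negative, Positive, Negative, Negative, Positive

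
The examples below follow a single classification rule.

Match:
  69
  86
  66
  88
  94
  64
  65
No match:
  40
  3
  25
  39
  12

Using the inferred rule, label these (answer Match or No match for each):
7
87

No match, Match

Rule: at least 64. This holds for each 'Match' example and fails for each 'No match' one.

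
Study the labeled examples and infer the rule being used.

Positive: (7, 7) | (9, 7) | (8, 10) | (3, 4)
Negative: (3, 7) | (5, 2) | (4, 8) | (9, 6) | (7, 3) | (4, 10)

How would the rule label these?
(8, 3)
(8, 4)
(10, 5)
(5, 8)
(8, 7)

Negative, Negative, Negative, Negative, Positive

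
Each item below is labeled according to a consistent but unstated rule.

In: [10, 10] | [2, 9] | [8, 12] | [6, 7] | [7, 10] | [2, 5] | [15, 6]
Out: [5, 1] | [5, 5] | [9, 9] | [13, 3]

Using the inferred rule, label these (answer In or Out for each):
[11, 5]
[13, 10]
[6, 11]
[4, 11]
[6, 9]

Out, In, In, In, In

The pattern is that an item is 'In' exactly when: product is even.
[11, 5] — 11·5 = 55, hence Out.
[13, 10] — 13·10 = 130, hence In.
[6, 11] — 6·11 = 66, hence In.
[4, 11] — 4·11 = 44, hence In.
[6, 9] — 6·9 = 54, hence In.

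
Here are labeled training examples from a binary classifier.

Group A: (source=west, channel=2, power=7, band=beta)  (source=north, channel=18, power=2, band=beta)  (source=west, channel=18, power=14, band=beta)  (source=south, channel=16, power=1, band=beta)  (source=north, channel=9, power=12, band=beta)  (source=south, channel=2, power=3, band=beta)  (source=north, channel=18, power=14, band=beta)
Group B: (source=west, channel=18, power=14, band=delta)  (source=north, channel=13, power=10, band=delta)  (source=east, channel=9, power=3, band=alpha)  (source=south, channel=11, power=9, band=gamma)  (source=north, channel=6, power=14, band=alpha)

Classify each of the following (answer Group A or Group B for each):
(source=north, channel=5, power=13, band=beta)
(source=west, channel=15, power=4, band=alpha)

Every 'Group A' example satisfies: band is beta. None of the 'Group B' examples do.
(source=north, channel=5, power=13, band=beta): Group A (band is beta).
(source=west, channel=15, power=4, band=alpha): Group B (band is alpha).

Group A, Group B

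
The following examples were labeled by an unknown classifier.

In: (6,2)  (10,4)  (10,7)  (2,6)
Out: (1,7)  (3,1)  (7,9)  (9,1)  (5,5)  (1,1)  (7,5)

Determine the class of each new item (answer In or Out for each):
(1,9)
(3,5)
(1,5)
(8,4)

The pattern is that an item is 'In' exactly when: first is even.

Out, Out, Out, In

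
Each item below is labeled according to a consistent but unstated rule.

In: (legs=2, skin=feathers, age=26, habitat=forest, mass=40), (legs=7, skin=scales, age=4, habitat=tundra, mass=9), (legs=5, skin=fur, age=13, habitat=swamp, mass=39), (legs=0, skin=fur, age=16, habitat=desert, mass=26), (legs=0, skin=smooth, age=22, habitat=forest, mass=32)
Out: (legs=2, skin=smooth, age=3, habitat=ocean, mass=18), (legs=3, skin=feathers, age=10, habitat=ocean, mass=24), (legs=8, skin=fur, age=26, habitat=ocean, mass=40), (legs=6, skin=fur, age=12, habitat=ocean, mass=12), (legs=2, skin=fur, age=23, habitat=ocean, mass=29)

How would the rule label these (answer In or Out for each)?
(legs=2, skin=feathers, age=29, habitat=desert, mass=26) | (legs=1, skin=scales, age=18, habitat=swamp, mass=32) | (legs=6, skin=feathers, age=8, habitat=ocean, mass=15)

Comparing the two groups points to one rule — habitat is not ocean.

In, In, Out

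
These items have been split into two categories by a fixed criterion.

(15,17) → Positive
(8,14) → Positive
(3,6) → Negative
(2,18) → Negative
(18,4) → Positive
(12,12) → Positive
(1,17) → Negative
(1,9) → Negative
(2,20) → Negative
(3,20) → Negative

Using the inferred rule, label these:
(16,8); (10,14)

Rule: first ≥ 4. This holds for each 'Positive' example and fails for each 'Negative' one.
Positive: (16,8), since first 16.
Positive: (10,14), since first 10.

Positive, Positive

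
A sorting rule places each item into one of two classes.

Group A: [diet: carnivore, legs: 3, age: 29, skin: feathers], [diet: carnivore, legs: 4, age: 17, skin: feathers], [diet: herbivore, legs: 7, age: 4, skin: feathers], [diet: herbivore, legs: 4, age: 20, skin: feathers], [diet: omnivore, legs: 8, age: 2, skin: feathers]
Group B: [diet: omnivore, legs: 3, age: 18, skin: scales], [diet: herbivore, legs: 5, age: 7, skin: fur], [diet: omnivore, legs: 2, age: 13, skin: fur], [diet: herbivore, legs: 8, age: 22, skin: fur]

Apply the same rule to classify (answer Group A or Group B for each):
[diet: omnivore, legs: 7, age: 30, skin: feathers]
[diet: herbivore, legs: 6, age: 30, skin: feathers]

The distinguishing property — skin is feathers — holds for all the 'Group A' cases and none of the 'Group B' cases.
[diet: omnivore, legs: 7, age: 30, skin: feathers]: skin is feathers — has this property, so Group A. [diet: herbivore, legs: 6, age: 30, skin: feathers]: skin is feathers — has this property, so Group A.

Group A, Group A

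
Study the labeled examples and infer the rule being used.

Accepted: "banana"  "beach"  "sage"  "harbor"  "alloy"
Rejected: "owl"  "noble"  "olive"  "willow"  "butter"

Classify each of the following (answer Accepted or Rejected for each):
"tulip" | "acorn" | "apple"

One predicate separates the groups cleanly: contains 'a'.
Rejected: "tulip", since no 'a'.
Accepted: "acorn", since has 'a'.
Accepted: "apple", since has 'a'.

Rejected, Accepted, Accepted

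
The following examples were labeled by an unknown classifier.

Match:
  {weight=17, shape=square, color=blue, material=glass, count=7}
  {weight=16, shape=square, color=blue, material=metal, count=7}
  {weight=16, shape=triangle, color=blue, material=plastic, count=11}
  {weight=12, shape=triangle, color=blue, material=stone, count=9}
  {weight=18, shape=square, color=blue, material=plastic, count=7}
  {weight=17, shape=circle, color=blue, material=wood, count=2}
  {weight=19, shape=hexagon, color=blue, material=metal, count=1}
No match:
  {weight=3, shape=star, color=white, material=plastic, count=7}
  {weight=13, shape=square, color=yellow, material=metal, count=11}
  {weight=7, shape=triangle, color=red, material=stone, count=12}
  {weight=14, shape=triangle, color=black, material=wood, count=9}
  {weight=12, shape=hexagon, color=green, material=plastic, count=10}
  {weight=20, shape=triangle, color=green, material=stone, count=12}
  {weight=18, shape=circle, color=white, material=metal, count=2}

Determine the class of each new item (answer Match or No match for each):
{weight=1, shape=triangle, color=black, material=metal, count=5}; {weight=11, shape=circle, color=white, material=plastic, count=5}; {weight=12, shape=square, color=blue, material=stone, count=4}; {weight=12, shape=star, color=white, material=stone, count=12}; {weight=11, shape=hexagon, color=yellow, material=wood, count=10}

The pattern is that an item is 'Match' exactly when: color is blue.
{weight=1, shape=triangle, color=black, material=metal, count=5}: color is black — fails this test, so No match.
{weight=11, shape=circle, color=white, material=plastic, count=5}: color is white — fails this test, so No match.
{weight=12, shape=square, color=blue, material=stone, count=4}: color is blue — passes, so Match.
{weight=12, shape=star, color=white, material=stone, count=12}: color is white — fails this test, so No match.
{weight=11, shape=hexagon, color=yellow, material=wood, count=10}: color is yellow — fails this test, so No match.

No match, No match, Match, No match, No match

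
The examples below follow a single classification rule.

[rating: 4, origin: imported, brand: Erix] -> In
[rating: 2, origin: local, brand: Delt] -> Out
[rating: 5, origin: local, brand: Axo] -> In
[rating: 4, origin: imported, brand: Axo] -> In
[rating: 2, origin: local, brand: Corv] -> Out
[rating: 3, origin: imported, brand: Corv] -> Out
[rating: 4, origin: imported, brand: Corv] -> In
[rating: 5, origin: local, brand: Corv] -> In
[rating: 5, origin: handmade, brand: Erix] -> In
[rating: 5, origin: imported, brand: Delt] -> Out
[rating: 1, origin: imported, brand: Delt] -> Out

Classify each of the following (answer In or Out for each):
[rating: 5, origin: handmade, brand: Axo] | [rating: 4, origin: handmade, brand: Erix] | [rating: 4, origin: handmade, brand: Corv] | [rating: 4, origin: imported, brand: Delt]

In, In, In, Out

One predicate separates the groups cleanly: brand is not Delt AND rating ≥ 4.
[rating: 5, origin: handmade, brand: Axo]: brand is Axo, rating = 5 — fits, so In. [rating: 4, origin: handmade, brand: Erix]: brand is Erix, rating = 4 — fits, so In. [rating: 4, origin: handmade, brand: Corv]: brand is Corv, rating = 4 — fits, so In. [rating: 4, origin: imported, brand: Delt]: brand is Delt, rating = 4 — does not fit, so Out.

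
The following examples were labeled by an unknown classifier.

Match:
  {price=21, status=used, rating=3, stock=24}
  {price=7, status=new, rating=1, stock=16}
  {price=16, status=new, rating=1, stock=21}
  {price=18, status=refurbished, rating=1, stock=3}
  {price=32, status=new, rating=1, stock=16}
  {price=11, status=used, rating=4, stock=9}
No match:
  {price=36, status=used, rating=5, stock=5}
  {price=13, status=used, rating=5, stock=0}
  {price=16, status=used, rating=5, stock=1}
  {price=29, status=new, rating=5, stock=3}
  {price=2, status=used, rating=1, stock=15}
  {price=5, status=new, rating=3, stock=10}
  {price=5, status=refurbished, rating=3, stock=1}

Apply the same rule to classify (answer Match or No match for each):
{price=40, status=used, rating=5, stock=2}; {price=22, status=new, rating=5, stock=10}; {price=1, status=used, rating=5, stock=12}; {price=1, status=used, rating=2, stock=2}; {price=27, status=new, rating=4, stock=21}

The classifier is using: price ≥ 7 AND rating ≤ 4.
{price=40, status=used, rating=5, stock=2}: price = 40, rating = 5, fails the rule → No match. {price=22, status=new, rating=5, stock=10}: price = 22, rating = 5, fails the rule → No match. {price=1, status=used, rating=5, stock=12}: price = 1, rating = 5, fails the rule → No match. {price=1, status=used, rating=2, stock=2}: price = 1, rating = 2, fails the rule → No match. {price=27, status=new, rating=4, stock=21}: price = 27, rating = 4, passes → Match.

No match, No match, No match, No match, Match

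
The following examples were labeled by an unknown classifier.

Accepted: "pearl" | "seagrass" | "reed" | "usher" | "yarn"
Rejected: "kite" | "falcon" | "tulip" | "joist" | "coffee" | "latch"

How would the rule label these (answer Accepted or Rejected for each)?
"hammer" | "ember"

Comparing the two groups points to one rule — contains 'r'.

Accepted, Accepted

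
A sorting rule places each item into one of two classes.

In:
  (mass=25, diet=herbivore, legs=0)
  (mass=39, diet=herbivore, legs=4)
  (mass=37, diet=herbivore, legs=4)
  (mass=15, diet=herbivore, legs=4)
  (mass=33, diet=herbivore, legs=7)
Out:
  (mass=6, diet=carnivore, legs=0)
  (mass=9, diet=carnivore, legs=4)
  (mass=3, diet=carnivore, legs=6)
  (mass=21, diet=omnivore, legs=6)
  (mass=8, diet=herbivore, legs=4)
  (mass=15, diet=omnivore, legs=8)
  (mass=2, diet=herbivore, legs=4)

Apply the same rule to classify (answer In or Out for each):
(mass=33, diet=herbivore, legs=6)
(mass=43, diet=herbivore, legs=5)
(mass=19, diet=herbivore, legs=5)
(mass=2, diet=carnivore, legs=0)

In, In, In, Out

The rule appears to be: diet is herbivore AND mass ≥ 9.
(mass=33, diet=herbivore, legs=6) → diet is herbivore, mass = 33 → In.
(mass=43, diet=herbivore, legs=5) → diet is herbivore, mass = 43 → In.
(mass=19, diet=herbivore, legs=5) → diet is herbivore, mass = 19 → In.
(mass=2, diet=carnivore, legs=0) → diet is carnivore, mass = 2 → Out.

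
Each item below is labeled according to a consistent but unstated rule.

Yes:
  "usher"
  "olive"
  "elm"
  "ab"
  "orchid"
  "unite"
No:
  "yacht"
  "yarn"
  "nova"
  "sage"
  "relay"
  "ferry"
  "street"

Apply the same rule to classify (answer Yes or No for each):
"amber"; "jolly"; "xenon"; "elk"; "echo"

Yes, No, No, Yes, Yes

Every 'Yes' example satisfies: starts with a vowel. None of the 'No' examples do.
"amber": Yes (starts with 'a').
"jolly": No (starts with 'j').
"xenon": No (starts with 'x').
"elk": Yes (starts with 'e').
"echo": Yes (starts with 'e').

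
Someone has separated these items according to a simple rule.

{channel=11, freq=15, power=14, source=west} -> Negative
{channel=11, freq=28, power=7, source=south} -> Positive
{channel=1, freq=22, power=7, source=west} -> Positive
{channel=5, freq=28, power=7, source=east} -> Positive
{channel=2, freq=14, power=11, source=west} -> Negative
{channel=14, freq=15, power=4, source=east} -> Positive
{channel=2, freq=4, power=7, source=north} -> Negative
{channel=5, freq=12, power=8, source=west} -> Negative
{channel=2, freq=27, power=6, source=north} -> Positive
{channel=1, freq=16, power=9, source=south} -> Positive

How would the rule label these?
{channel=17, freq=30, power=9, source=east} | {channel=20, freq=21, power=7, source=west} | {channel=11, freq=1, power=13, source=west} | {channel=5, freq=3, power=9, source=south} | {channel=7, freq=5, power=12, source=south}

Positive, Positive, Negative, Negative, Negative

The common property of the 'Positive' items is: freq ≥ 14 AND power ≤ 9. No 'Negative' item has it.
{channel=17, freq=30, power=9, source=east}: Positive (freq = 30, power = 9). {channel=20, freq=21, power=7, source=west}: Positive (freq = 21, power = 7). {channel=11, freq=1, power=13, source=west}: Negative (freq = 1, power = 13). {channel=5, freq=3, power=9, source=south}: Negative (freq = 3, power = 9). {channel=7, freq=5, power=12, source=south}: Negative (freq = 5, power = 12).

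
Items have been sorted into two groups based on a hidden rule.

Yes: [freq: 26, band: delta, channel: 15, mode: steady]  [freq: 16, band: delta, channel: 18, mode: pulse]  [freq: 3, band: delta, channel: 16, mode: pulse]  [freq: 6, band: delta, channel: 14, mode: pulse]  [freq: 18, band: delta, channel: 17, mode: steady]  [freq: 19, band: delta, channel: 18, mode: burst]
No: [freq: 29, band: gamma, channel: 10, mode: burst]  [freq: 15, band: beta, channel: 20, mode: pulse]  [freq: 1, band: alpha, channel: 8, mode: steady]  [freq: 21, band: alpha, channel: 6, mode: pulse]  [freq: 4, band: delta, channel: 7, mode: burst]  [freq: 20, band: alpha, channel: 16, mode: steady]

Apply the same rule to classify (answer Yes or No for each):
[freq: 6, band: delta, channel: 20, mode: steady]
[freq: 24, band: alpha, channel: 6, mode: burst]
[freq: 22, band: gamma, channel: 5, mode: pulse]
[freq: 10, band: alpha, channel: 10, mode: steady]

Yes, No, No, No

The classifier is using: band is delta AND channel ≥ 8.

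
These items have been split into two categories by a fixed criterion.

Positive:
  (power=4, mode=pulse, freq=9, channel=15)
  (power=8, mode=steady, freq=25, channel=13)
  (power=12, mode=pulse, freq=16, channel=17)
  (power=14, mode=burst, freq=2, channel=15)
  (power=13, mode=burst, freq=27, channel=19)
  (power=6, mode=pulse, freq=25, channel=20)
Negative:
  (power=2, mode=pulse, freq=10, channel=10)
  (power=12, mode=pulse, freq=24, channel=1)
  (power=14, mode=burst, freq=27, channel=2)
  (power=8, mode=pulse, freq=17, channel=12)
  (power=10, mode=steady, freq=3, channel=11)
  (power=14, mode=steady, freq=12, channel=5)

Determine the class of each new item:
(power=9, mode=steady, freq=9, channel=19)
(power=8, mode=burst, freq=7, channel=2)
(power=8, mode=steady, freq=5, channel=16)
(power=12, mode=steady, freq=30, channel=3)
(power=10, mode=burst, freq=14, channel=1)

The classifier is using: channel ≥ 13.
(power=9, mode=steady, freq=9, channel=19) → channel = 19 → Positive. (power=8, mode=burst, freq=7, channel=2) → channel = 2 → Negative. (power=8, mode=steady, freq=5, channel=16) → channel = 16 → Positive. (power=12, mode=steady, freq=30, channel=3) → channel = 3 → Negative. (power=10, mode=burst, freq=14, channel=1) → channel = 1 → Negative.

Positive, Negative, Positive, Negative, Negative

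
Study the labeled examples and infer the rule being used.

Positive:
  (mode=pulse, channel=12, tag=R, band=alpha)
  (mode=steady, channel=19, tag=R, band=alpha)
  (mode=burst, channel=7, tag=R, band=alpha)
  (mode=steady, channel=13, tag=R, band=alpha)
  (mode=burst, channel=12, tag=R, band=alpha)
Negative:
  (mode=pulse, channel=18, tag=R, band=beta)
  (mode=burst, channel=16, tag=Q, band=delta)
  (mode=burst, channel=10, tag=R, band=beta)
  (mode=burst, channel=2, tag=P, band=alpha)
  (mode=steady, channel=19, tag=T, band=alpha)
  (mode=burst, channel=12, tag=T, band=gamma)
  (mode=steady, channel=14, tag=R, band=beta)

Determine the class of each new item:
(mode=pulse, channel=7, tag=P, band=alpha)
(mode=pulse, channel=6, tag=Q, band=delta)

Negative, Negative

Every 'Positive' example satisfies: band is alpha AND tag is R. None of the 'Negative' examples do.
(mode=pulse, channel=7, tag=P, band=alpha): band is alpha, tag is P, does not pass → Negative. (mode=pulse, channel=6, tag=Q, band=delta): band is delta, tag is Q, does not pass → Negative.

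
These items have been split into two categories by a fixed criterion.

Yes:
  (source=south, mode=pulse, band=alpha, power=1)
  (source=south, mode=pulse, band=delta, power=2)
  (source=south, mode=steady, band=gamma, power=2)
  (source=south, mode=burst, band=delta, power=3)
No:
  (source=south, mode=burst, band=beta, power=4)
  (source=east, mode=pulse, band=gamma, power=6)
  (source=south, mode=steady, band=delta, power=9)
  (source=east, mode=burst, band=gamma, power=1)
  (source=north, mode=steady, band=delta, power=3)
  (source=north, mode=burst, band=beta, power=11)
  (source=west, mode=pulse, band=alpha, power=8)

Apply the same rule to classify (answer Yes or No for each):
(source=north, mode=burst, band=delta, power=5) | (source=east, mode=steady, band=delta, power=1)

No, No

The classifier is using: source is south AND power ≤ 3.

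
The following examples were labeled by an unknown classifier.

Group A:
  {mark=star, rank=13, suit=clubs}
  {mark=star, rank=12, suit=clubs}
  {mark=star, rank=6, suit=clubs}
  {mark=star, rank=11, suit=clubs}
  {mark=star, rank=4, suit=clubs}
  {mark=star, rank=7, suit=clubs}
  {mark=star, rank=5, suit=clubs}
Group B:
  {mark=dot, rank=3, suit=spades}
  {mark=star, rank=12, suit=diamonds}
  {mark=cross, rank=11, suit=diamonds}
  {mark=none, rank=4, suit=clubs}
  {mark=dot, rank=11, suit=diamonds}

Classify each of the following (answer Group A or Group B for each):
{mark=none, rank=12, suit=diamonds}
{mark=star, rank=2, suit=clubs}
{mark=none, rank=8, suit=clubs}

Group B, Group A, Group B

The distinguishing property — mark is star AND suit is clubs — holds for all the 'Group A' cases and none of the 'Group B' cases.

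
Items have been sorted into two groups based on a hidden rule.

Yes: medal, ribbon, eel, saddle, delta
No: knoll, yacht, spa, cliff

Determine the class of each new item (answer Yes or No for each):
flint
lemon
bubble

No, Yes, Yes

Rule: has ≥ 2 vowels. This holds for each 'Yes' example and fails for each 'No' one.
flint: 1 vowel, does not fit → No. lemon: 2 vowels, fits → Yes. bubble: 2 vowels, fits → Yes.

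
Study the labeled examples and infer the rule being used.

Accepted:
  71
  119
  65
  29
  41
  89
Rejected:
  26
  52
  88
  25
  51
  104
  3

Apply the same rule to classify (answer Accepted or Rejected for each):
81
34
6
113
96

Rejected, Rejected, Rejected, Accepted, Rejected

The common property of the 'Accepted' items is: ≡ 5 (mod 6). No 'Rejected' item has it.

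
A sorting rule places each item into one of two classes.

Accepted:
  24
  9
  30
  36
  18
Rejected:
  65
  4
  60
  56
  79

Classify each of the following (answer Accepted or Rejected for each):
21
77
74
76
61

The distinguishing property — multiple of 3 AND at most 36 — holds for all the 'Accepted' cases and none of the 'Rejected' cases.

Accepted, Rejected, Rejected, Rejected, Rejected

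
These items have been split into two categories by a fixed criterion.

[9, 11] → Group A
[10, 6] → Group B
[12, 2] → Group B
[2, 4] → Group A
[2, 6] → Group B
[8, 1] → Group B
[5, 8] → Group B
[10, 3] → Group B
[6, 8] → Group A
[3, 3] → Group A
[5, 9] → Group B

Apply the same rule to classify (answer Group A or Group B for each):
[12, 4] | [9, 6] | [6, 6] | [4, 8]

Group B, Group B, Group A, Group B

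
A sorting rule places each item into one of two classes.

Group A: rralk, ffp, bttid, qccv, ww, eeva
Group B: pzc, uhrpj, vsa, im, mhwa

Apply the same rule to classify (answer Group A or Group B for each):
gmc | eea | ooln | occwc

Group B, Group A, Group A, Group A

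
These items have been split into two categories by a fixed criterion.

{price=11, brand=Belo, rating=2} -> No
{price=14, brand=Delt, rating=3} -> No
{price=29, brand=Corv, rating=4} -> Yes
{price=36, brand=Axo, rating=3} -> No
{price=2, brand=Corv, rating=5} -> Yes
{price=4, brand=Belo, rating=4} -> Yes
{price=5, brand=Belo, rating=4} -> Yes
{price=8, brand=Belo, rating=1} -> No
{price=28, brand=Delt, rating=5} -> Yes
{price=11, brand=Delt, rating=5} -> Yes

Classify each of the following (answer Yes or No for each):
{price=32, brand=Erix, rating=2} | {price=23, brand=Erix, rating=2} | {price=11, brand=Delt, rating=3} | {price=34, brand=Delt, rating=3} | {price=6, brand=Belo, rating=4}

No, No, No, No, Yes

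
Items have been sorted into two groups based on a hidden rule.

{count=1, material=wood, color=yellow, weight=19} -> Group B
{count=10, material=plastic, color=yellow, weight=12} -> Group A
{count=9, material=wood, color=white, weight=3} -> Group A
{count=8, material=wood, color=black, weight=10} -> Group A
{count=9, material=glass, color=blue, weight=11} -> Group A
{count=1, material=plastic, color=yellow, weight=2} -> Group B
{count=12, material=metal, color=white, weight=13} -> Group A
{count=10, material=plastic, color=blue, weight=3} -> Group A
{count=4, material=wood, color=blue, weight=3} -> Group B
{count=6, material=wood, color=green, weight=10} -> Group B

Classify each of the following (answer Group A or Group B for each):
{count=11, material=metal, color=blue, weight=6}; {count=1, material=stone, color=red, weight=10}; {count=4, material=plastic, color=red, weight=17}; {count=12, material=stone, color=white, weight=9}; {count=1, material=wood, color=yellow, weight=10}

Group A, Group B, Group B, Group A, Group B

A rule that fits every label: count ≥ 8 — true of each 'Group A' example, false of each 'Group B' one.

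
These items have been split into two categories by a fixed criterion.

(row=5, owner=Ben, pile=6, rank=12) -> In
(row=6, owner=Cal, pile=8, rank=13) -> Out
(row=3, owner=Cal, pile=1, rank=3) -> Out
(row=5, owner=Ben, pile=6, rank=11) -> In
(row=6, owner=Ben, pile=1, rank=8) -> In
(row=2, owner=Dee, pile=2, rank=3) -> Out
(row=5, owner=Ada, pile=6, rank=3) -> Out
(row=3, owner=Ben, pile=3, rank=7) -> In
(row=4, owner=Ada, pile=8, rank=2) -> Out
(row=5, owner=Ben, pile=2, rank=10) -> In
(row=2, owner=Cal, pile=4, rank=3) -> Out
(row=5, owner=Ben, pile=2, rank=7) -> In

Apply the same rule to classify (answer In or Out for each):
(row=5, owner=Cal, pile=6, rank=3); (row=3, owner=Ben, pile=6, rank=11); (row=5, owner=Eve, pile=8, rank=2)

Out, In, Out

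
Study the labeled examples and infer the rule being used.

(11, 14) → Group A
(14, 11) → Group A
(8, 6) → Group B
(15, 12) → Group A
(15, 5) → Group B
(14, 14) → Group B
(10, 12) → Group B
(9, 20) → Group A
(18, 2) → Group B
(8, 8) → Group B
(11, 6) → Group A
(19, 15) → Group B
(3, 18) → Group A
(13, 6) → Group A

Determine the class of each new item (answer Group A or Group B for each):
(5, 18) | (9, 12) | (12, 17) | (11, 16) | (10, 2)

The distinguishing property — sum is odd — holds for all the 'Group A' cases and none of the 'Group B' cases.

Group A, Group A, Group A, Group A, Group B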